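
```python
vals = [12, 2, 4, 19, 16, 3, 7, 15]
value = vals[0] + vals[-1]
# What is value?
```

vals has length 8. vals[0] = 12.
vals has length 8. Negative index -1 maps to positive index 8 + (-1) = 7. vals[7] = 15.
Sum: 12 + 15 = 27.

27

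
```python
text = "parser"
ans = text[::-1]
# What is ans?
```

text has length 6. The slice text[::-1] selects indices [5, 4, 3, 2, 1, 0] (5->'r', 4->'e', 3->'s', 2->'r', 1->'a', 0->'p'), giving 'resrap'.

'resrap'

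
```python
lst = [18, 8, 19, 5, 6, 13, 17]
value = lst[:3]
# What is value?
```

lst has length 7. The slice lst[:3] selects indices [0, 1, 2] (0->18, 1->8, 2->19), giving [18, 8, 19].

[18, 8, 19]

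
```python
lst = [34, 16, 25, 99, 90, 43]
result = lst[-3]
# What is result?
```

lst has length 6. Negative index -3 maps to positive index 6 + (-3) = 3. lst[3] = 99.

99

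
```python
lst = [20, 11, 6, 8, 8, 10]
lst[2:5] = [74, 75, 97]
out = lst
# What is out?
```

lst starts as [20, 11, 6, 8, 8, 10] (length 6). The slice lst[2:5] covers indices [2, 3, 4] with values [6, 8, 8]. Replacing that slice with [74, 75, 97] (same length) produces [20, 11, 74, 75, 97, 10].

[20, 11, 74, 75, 97, 10]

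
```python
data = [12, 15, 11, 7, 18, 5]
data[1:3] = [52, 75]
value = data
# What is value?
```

data starts as [12, 15, 11, 7, 18, 5] (length 6). The slice data[1:3] covers indices [1, 2] with values [15, 11]. Replacing that slice with [52, 75] (same length) produces [12, 52, 75, 7, 18, 5].

[12, 52, 75, 7, 18, 5]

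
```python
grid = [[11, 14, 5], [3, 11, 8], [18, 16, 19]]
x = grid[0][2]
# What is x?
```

grid[0] = [11, 14, 5]. Taking column 2 of that row yields 5.

5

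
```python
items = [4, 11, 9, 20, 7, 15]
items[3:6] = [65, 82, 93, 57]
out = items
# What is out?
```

items starts as [4, 11, 9, 20, 7, 15] (length 6). The slice items[3:6] covers indices [3, 4, 5] with values [20, 7, 15]. Replacing that slice with [65, 82, 93, 57] (different length) produces [4, 11, 9, 65, 82, 93, 57].

[4, 11, 9, 65, 82, 93, 57]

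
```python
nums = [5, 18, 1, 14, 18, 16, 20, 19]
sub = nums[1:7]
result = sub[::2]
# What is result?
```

nums has length 8. The slice nums[1:7] selects indices [1, 2, 3, 4, 5, 6] (1->18, 2->1, 3->14, 4->18, 5->16, 6->20), giving [18, 1, 14, 18, 16, 20]. So sub = [18, 1, 14, 18, 16, 20]. sub has length 6. The slice sub[::2] selects indices [0, 2, 4] (0->18, 2->14, 4->16), giving [18, 14, 16].

[18, 14, 16]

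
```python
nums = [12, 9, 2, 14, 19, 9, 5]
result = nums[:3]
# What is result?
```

nums has length 7. The slice nums[:3] selects indices [0, 1, 2] (0->12, 1->9, 2->2), giving [12, 9, 2].

[12, 9, 2]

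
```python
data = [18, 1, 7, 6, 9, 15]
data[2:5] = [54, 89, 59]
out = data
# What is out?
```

data starts as [18, 1, 7, 6, 9, 15] (length 6). The slice data[2:5] covers indices [2, 3, 4] with values [7, 6, 9]. Replacing that slice with [54, 89, 59] (same length) produces [18, 1, 54, 89, 59, 15].

[18, 1, 54, 89, 59, 15]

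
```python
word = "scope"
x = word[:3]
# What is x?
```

word has length 5. The slice word[:3] selects indices [0, 1, 2] (0->'s', 1->'c', 2->'o'), giving 'sco'.

'sco'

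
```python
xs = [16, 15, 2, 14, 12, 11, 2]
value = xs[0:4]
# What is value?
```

xs has length 7. The slice xs[0:4] selects indices [0, 1, 2, 3] (0->16, 1->15, 2->2, 3->14), giving [16, 15, 2, 14].

[16, 15, 2, 14]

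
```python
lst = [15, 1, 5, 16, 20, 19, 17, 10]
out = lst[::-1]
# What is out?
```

lst has length 8. The slice lst[::-1] selects indices [7, 6, 5, 4, 3, 2, 1, 0] (7->10, 6->17, 5->19, 4->20, 3->16, 2->5, 1->1, 0->15), giving [10, 17, 19, 20, 16, 5, 1, 15].

[10, 17, 19, 20, 16, 5, 1, 15]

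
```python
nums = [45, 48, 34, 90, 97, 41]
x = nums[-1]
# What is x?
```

nums has length 6. Negative index -1 maps to positive index 6 + (-1) = 5. nums[5] = 41.

41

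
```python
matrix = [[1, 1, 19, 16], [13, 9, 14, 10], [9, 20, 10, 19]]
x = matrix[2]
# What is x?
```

matrix has 3 rows. Row 2 is [9, 20, 10, 19].

[9, 20, 10, 19]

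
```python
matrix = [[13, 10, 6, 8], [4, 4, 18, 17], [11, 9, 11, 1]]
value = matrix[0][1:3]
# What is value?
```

matrix[0] = [13, 10, 6, 8]. matrix[0] has length 4. The slice matrix[0][1:3] selects indices [1, 2] (1->10, 2->6), giving [10, 6].

[10, 6]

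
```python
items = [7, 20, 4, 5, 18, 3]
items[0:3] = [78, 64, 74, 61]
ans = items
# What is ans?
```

items starts as [7, 20, 4, 5, 18, 3] (length 6). The slice items[0:3] covers indices [0, 1, 2] with values [7, 20, 4]. Replacing that slice with [78, 64, 74, 61] (different length) produces [78, 64, 74, 61, 5, 18, 3].

[78, 64, 74, 61, 5, 18, 3]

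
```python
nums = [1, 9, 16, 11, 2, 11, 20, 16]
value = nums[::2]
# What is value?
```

nums has length 8. The slice nums[::2] selects indices [0, 2, 4, 6] (0->1, 2->16, 4->2, 6->20), giving [1, 16, 2, 20].

[1, 16, 2, 20]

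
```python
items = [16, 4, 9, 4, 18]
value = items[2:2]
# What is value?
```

items has length 5. The slice items[2:2] resolves to an empty index range, so the result is [].

[]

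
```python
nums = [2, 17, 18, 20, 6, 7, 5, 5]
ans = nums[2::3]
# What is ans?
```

nums has length 8. The slice nums[2::3] selects indices [2, 5] (2->18, 5->7), giving [18, 7].

[18, 7]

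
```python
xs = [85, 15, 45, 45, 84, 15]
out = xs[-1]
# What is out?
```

xs has length 6. Negative index -1 maps to positive index 6 + (-1) = 5. xs[5] = 15.

15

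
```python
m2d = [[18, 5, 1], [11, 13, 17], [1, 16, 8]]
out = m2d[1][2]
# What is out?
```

m2d[1] = [11, 13, 17]. Taking column 2 of that row yields 17.

17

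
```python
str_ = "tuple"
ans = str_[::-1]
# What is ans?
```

str_ has length 5. The slice str_[::-1] selects indices [4, 3, 2, 1, 0] (4->'e', 3->'l', 2->'p', 1->'u', 0->'t'), giving 'elput'.

'elput'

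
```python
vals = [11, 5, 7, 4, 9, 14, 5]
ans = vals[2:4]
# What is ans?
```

vals has length 7. The slice vals[2:4] selects indices [2, 3] (2->7, 3->4), giving [7, 4].

[7, 4]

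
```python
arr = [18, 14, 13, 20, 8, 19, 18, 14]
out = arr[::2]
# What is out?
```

arr has length 8. The slice arr[::2] selects indices [0, 2, 4, 6] (0->18, 2->13, 4->8, 6->18), giving [18, 13, 8, 18].

[18, 13, 8, 18]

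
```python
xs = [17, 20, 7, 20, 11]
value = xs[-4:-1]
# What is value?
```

xs has length 5. The slice xs[-4:-1] selects indices [1, 2, 3] (1->20, 2->7, 3->20), giving [20, 7, 20].

[20, 7, 20]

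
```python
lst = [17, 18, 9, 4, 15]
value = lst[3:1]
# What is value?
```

lst has length 5. The slice lst[3:1] resolves to an empty index range, so the result is [].

[]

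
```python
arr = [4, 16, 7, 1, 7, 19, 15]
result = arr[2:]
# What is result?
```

arr has length 7. The slice arr[2:] selects indices [2, 3, 4, 5, 6] (2->7, 3->1, 4->7, 5->19, 6->15), giving [7, 1, 7, 19, 15].

[7, 1, 7, 19, 15]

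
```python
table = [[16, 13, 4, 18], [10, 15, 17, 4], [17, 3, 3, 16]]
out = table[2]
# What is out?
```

table has 3 rows. Row 2 is [17, 3, 3, 16].

[17, 3, 3, 16]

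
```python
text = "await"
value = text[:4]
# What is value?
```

text has length 5. The slice text[:4] selects indices [0, 1, 2, 3] (0->'a', 1->'w', 2->'a', 3->'i'), giving 'awai'.

'awai'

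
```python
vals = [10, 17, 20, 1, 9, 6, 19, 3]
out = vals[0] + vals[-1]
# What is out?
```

vals has length 8. vals[0] = 10.
vals has length 8. Negative index -1 maps to positive index 8 + (-1) = 7. vals[7] = 3.
Sum: 10 + 3 = 13.

13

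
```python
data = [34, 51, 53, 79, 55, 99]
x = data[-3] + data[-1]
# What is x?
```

data has length 6. Negative index -3 maps to positive index 6 + (-3) = 3. data[3] = 79.
data has length 6. Negative index -1 maps to positive index 6 + (-1) = 5. data[5] = 99.
Sum: 79 + 99 = 178.

178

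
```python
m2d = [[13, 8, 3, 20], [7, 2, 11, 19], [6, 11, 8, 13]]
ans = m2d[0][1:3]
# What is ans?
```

m2d[0] = [13, 8, 3, 20]. m2d[0] has length 4. The slice m2d[0][1:3] selects indices [1, 2] (1->8, 2->3), giving [8, 3].

[8, 3]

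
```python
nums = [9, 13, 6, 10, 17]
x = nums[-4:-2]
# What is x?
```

nums has length 5. The slice nums[-4:-2] selects indices [1, 2] (1->13, 2->6), giving [13, 6].

[13, 6]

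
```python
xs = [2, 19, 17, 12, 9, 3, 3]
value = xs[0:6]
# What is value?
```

xs has length 7. The slice xs[0:6] selects indices [0, 1, 2, 3, 4, 5] (0->2, 1->19, 2->17, 3->12, 4->9, 5->3), giving [2, 19, 17, 12, 9, 3].

[2, 19, 17, 12, 9, 3]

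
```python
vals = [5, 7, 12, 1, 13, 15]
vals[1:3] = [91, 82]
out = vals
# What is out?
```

vals starts as [5, 7, 12, 1, 13, 15] (length 6). The slice vals[1:3] covers indices [1, 2] with values [7, 12]. Replacing that slice with [91, 82] (same length) produces [5, 91, 82, 1, 13, 15].

[5, 91, 82, 1, 13, 15]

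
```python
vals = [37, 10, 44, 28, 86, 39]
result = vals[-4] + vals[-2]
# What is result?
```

vals has length 6. Negative index -4 maps to positive index 6 + (-4) = 2. vals[2] = 44.
vals has length 6. Negative index -2 maps to positive index 6 + (-2) = 4. vals[4] = 86.
Sum: 44 + 86 = 130.

130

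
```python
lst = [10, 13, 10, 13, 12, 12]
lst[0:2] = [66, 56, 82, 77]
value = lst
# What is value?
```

lst starts as [10, 13, 10, 13, 12, 12] (length 6). The slice lst[0:2] covers indices [0, 1] with values [10, 13]. Replacing that slice with [66, 56, 82, 77] (different length) produces [66, 56, 82, 77, 10, 13, 12, 12].

[66, 56, 82, 77, 10, 13, 12, 12]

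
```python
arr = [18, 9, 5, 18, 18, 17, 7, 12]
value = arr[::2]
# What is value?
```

arr has length 8. The slice arr[::2] selects indices [0, 2, 4, 6] (0->18, 2->5, 4->18, 6->7), giving [18, 5, 18, 7].

[18, 5, 18, 7]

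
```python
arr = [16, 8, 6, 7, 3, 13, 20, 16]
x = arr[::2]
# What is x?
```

arr has length 8. The slice arr[::2] selects indices [0, 2, 4, 6] (0->16, 2->6, 4->3, 6->20), giving [16, 6, 3, 20].

[16, 6, 3, 20]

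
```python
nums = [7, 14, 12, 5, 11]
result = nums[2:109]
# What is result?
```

nums has length 5. The slice nums[2:109] selects indices [2, 3, 4] (2->12, 3->5, 4->11), giving [12, 5, 11].

[12, 5, 11]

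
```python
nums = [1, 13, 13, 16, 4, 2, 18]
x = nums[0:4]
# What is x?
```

nums has length 7. The slice nums[0:4] selects indices [0, 1, 2, 3] (0->1, 1->13, 2->13, 3->16), giving [1, 13, 13, 16].

[1, 13, 13, 16]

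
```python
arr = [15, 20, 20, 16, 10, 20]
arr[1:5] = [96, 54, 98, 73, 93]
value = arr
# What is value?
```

arr starts as [15, 20, 20, 16, 10, 20] (length 6). The slice arr[1:5] covers indices [1, 2, 3, 4] with values [20, 20, 16, 10]. Replacing that slice with [96, 54, 98, 73, 93] (different length) produces [15, 96, 54, 98, 73, 93, 20].

[15, 96, 54, 98, 73, 93, 20]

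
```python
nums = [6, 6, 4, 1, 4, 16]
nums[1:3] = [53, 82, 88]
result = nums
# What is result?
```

nums starts as [6, 6, 4, 1, 4, 16] (length 6). The slice nums[1:3] covers indices [1, 2] with values [6, 4]. Replacing that slice with [53, 82, 88] (different length) produces [6, 53, 82, 88, 1, 4, 16].

[6, 53, 82, 88, 1, 4, 16]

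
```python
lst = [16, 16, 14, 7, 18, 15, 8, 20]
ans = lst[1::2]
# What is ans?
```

lst has length 8. The slice lst[1::2] selects indices [1, 3, 5, 7] (1->16, 3->7, 5->15, 7->20), giving [16, 7, 15, 20].

[16, 7, 15, 20]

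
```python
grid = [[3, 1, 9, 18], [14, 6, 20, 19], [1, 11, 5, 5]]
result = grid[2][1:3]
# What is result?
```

grid[2] = [1, 11, 5, 5]. grid[2] has length 4. The slice grid[2][1:3] selects indices [1, 2] (1->11, 2->5), giving [11, 5].

[11, 5]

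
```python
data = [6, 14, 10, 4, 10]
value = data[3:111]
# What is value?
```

data has length 5. The slice data[3:111] selects indices [3, 4] (3->4, 4->10), giving [4, 10].

[4, 10]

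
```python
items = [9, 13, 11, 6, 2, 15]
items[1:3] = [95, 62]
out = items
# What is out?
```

items starts as [9, 13, 11, 6, 2, 15] (length 6). The slice items[1:3] covers indices [1, 2] with values [13, 11]. Replacing that slice with [95, 62] (same length) produces [9, 95, 62, 6, 2, 15].

[9, 95, 62, 6, 2, 15]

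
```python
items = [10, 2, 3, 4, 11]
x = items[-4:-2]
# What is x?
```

items has length 5. The slice items[-4:-2] selects indices [1, 2] (1->2, 2->3), giving [2, 3].

[2, 3]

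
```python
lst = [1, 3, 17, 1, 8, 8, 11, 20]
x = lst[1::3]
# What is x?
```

lst has length 8. The slice lst[1::3] selects indices [1, 4, 7] (1->3, 4->8, 7->20), giving [3, 8, 20].

[3, 8, 20]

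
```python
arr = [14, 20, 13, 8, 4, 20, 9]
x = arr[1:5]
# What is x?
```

arr has length 7. The slice arr[1:5] selects indices [1, 2, 3, 4] (1->20, 2->13, 3->8, 4->4), giving [20, 13, 8, 4].

[20, 13, 8, 4]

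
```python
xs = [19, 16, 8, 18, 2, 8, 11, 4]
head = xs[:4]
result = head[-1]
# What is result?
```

xs has length 8. The slice xs[:4] selects indices [0, 1, 2, 3] (0->19, 1->16, 2->8, 3->18), giving [19, 16, 8, 18]. So head = [19, 16, 8, 18]. Then head[-1] = 18.

18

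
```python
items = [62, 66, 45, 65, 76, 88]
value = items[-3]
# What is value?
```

items has length 6. Negative index -3 maps to positive index 6 + (-3) = 3. items[3] = 65.

65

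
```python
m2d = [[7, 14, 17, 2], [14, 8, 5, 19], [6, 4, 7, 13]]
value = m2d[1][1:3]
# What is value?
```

m2d[1] = [14, 8, 5, 19]. m2d[1] has length 4. The slice m2d[1][1:3] selects indices [1, 2] (1->8, 2->5), giving [8, 5].

[8, 5]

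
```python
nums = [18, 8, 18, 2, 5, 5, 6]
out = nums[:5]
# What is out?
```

nums has length 7. The slice nums[:5] selects indices [0, 1, 2, 3, 4] (0->18, 1->8, 2->18, 3->2, 4->5), giving [18, 8, 18, 2, 5].

[18, 8, 18, 2, 5]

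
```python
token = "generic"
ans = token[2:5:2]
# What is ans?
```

token has length 7. The slice token[2:5:2] selects indices [2, 4] (2->'n', 4->'r'), giving 'nr'.

'nr'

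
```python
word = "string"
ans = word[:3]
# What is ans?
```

word has length 6. The slice word[:3] selects indices [0, 1, 2] (0->'s', 1->'t', 2->'r'), giving 'str'.

'str'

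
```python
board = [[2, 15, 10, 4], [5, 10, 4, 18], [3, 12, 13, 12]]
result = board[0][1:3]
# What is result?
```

board[0] = [2, 15, 10, 4]. board[0] has length 4. The slice board[0][1:3] selects indices [1, 2] (1->15, 2->10), giving [15, 10].

[15, 10]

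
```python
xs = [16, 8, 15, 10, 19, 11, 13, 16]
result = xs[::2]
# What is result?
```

xs has length 8. The slice xs[::2] selects indices [0, 2, 4, 6] (0->16, 2->15, 4->19, 6->13), giving [16, 15, 19, 13].

[16, 15, 19, 13]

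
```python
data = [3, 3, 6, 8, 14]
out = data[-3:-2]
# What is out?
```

data has length 5. The slice data[-3:-2] selects indices [2] (2->6), giving [6].

[6]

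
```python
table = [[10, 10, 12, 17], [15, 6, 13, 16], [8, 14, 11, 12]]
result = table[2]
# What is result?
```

table has 3 rows. Row 2 is [8, 14, 11, 12].

[8, 14, 11, 12]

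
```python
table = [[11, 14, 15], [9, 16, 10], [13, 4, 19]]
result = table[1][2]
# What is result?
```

table[1] = [9, 16, 10]. Taking column 2 of that row yields 10.

10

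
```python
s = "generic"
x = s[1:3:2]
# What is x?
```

s has length 7. The slice s[1:3:2] selects indices [1] (1->'e'), giving 'e'.

'e'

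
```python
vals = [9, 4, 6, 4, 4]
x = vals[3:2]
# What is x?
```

vals has length 5. The slice vals[3:2] resolves to an empty index range, so the result is [].

[]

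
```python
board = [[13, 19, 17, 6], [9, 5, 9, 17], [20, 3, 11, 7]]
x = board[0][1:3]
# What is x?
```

board[0] = [13, 19, 17, 6]. board[0] has length 4. The slice board[0][1:3] selects indices [1, 2] (1->19, 2->17), giving [19, 17].

[19, 17]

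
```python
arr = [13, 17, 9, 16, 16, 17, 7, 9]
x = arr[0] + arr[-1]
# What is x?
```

arr has length 8. arr[0] = 13.
arr has length 8. Negative index -1 maps to positive index 8 + (-1) = 7. arr[7] = 9.
Sum: 13 + 9 = 22.

22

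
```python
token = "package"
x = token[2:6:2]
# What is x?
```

token has length 7. The slice token[2:6:2] selects indices [2, 4] (2->'c', 4->'a'), giving 'ca'.

'ca'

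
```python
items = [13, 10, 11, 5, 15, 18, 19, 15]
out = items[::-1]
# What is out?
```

items has length 8. The slice items[::-1] selects indices [7, 6, 5, 4, 3, 2, 1, 0] (7->15, 6->19, 5->18, 4->15, 3->5, 2->11, 1->10, 0->13), giving [15, 19, 18, 15, 5, 11, 10, 13].

[15, 19, 18, 15, 5, 11, 10, 13]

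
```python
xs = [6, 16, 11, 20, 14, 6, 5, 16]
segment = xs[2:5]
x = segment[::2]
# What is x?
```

xs has length 8. The slice xs[2:5] selects indices [2, 3, 4] (2->11, 3->20, 4->14), giving [11, 20, 14]. So segment = [11, 20, 14]. segment has length 3. The slice segment[::2] selects indices [0, 2] (0->11, 2->14), giving [11, 14].

[11, 14]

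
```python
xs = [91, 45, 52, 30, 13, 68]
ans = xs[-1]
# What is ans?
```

xs has length 6. Negative index -1 maps to positive index 6 + (-1) = 5. xs[5] = 68.

68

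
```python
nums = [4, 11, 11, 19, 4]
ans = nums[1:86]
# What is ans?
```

nums has length 5. The slice nums[1:86] selects indices [1, 2, 3, 4] (1->11, 2->11, 3->19, 4->4), giving [11, 11, 19, 4].

[11, 11, 19, 4]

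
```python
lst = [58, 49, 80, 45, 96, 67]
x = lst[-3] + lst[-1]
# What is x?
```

lst has length 6. Negative index -3 maps to positive index 6 + (-3) = 3. lst[3] = 45.
lst has length 6. Negative index -1 maps to positive index 6 + (-1) = 5. lst[5] = 67.
Sum: 45 + 67 = 112.

112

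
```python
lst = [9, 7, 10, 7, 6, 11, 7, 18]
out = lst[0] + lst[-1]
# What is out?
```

lst has length 8. lst[0] = 9.
lst has length 8. Negative index -1 maps to positive index 8 + (-1) = 7. lst[7] = 18.
Sum: 9 + 18 = 27.

27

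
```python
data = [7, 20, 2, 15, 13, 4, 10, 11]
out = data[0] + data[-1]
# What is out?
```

data has length 8. data[0] = 7.
data has length 8. Negative index -1 maps to positive index 8 + (-1) = 7. data[7] = 11.
Sum: 7 + 11 = 18.

18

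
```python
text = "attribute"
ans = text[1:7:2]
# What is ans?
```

text has length 9. The slice text[1:7:2] selects indices [1, 3, 5] (1->'t', 3->'r', 5->'b'), giving 'trb'.

'trb'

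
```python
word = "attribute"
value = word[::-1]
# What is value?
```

word has length 9. The slice word[::-1] selects indices [8, 7, 6, 5, 4, 3, 2, 1, 0] (8->'e', 7->'t', 6->'u', 5->'b', 4->'i', 3->'r', 2->'t', 1->'t', 0->'a'), giving 'etubirtta'.

'etubirtta'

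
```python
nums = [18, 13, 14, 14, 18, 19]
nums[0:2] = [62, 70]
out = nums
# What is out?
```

nums starts as [18, 13, 14, 14, 18, 19] (length 6). The slice nums[0:2] covers indices [0, 1] with values [18, 13]. Replacing that slice with [62, 70] (same length) produces [62, 70, 14, 14, 18, 19].

[62, 70, 14, 14, 18, 19]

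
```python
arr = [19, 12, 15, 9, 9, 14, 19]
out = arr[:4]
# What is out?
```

arr has length 7. The slice arr[:4] selects indices [0, 1, 2, 3] (0->19, 1->12, 2->15, 3->9), giving [19, 12, 15, 9].

[19, 12, 15, 9]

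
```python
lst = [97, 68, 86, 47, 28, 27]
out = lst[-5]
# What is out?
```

lst has length 6. Negative index -5 maps to positive index 6 + (-5) = 1. lst[1] = 68.

68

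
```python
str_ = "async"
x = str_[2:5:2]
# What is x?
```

str_ has length 5. The slice str_[2:5:2] selects indices [2, 4] (2->'y', 4->'c'), giving 'yc'.

'yc'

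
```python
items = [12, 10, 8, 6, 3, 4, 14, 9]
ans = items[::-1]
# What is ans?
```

items has length 8. The slice items[::-1] selects indices [7, 6, 5, 4, 3, 2, 1, 0] (7->9, 6->14, 5->4, 4->3, 3->6, 2->8, 1->10, 0->12), giving [9, 14, 4, 3, 6, 8, 10, 12].

[9, 14, 4, 3, 6, 8, 10, 12]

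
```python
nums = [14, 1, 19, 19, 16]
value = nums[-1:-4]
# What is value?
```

nums has length 5. The slice nums[-1:-4] resolves to an empty index range, so the result is [].

[]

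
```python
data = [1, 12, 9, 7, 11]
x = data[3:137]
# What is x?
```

data has length 5. The slice data[3:137] selects indices [3, 4] (3->7, 4->11), giving [7, 11].

[7, 11]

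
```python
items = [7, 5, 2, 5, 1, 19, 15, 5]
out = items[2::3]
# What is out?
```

items has length 8. The slice items[2::3] selects indices [2, 5] (2->2, 5->19), giving [2, 19].

[2, 19]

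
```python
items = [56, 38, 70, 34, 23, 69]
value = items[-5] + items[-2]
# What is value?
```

items has length 6. Negative index -5 maps to positive index 6 + (-5) = 1. items[1] = 38.
items has length 6. Negative index -2 maps to positive index 6 + (-2) = 4. items[4] = 23.
Sum: 38 + 23 = 61.

61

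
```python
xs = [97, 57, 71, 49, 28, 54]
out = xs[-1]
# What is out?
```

xs has length 6. Negative index -1 maps to positive index 6 + (-1) = 5. xs[5] = 54.

54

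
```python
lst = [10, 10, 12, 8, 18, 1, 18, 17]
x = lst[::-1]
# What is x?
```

lst has length 8. The slice lst[::-1] selects indices [7, 6, 5, 4, 3, 2, 1, 0] (7->17, 6->18, 5->1, 4->18, 3->8, 2->12, 1->10, 0->10), giving [17, 18, 1, 18, 8, 12, 10, 10].

[17, 18, 1, 18, 8, 12, 10, 10]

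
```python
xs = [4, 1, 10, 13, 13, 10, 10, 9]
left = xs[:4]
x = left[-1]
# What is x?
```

xs has length 8. The slice xs[:4] selects indices [0, 1, 2, 3] (0->4, 1->1, 2->10, 3->13), giving [4, 1, 10, 13]. So left = [4, 1, 10, 13]. Then left[-1] = 13.

13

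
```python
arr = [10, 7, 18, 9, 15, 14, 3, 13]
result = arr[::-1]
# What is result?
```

arr has length 8. The slice arr[::-1] selects indices [7, 6, 5, 4, 3, 2, 1, 0] (7->13, 6->3, 5->14, 4->15, 3->9, 2->18, 1->7, 0->10), giving [13, 3, 14, 15, 9, 18, 7, 10].

[13, 3, 14, 15, 9, 18, 7, 10]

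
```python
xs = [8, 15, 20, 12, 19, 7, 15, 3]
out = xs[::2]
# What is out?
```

xs has length 8. The slice xs[::2] selects indices [0, 2, 4, 6] (0->8, 2->20, 4->19, 6->15), giving [8, 20, 19, 15].

[8, 20, 19, 15]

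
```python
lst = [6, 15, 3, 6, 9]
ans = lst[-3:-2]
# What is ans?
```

lst has length 5. The slice lst[-3:-2] selects indices [2] (2->3), giving [3].

[3]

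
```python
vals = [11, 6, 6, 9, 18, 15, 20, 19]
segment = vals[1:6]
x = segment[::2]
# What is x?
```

vals has length 8. The slice vals[1:6] selects indices [1, 2, 3, 4, 5] (1->6, 2->6, 3->9, 4->18, 5->15), giving [6, 6, 9, 18, 15]. So segment = [6, 6, 9, 18, 15]. segment has length 5. The slice segment[::2] selects indices [0, 2, 4] (0->6, 2->9, 4->15), giving [6, 9, 15].

[6, 9, 15]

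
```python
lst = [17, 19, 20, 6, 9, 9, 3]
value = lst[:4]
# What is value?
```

lst has length 7. The slice lst[:4] selects indices [0, 1, 2, 3] (0->17, 1->19, 2->20, 3->6), giving [17, 19, 20, 6].

[17, 19, 20, 6]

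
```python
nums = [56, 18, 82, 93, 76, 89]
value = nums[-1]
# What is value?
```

nums has length 6. Negative index -1 maps to positive index 6 + (-1) = 5. nums[5] = 89.

89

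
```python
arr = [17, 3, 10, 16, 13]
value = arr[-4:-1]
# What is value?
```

arr has length 5. The slice arr[-4:-1] selects indices [1, 2, 3] (1->3, 2->10, 3->16), giving [3, 10, 16].

[3, 10, 16]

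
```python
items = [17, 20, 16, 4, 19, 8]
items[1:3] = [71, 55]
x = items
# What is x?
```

items starts as [17, 20, 16, 4, 19, 8] (length 6). The slice items[1:3] covers indices [1, 2] with values [20, 16]. Replacing that slice with [71, 55] (same length) produces [17, 71, 55, 4, 19, 8].

[17, 71, 55, 4, 19, 8]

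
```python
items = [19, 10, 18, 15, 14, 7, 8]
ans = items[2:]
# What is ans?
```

items has length 7. The slice items[2:] selects indices [2, 3, 4, 5, 6] (2->18, 3->15, 4->14, 5->7, 6->8), giving [18, 15, 14, 7, 8].

[18, 15, 14, 7, 8]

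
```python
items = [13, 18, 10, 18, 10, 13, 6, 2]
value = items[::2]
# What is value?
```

items has length 8. The slice items[::2] selects indices [0, 2, 4, 6] (0->13, 2->10, 4->10, 6->6), giving [13, 10, 10, 6].

[13, 10, 10, 6]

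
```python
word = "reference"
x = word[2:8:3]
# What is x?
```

word has length 9. The slice word[2:8:3] selects indices [2, 5] (2->'f', 5->'e'), giving 'fe'.

'fe'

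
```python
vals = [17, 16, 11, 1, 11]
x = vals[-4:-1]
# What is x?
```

vals has length 5. The slice vals[-4:-1] selects indices [1, 2, 3] (1->16, 2->11, 3->1), giving [16, 11, 1].

[16, 11, 1]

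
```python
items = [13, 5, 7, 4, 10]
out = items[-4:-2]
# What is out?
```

items has length 5. The slice items[-4:-2] selects indices [1, 2] (1->5, 2->7), giving [5, 7].

[5, 7]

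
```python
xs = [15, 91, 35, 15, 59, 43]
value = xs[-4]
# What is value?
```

xs has length 6. Negative index -4 maps to positive index 6 + (-4) = 2. xs[2] = 35.

35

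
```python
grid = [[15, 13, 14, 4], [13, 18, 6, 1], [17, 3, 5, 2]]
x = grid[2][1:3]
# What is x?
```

grid[2] = [17, 3, 5, 2]. grid[2] has length 4. The slice grid[2][1:3] selects indices [1, 2] (1->3, 2->5), giving [3, 5].

[3, 5]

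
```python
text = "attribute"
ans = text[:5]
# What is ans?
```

text has length 9. The slice text[:5] selects indices [0, 1, 2, 3, 4] (0->'a', 1->'t', 2->'t', 3->'r', 4->'i'), giving 'attri'.

'attri'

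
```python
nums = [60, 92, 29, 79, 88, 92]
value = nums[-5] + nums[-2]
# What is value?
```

nums has length 6. Negative index -5 maps to positive index 6 + (-5) = 1. nums[1] = 92.
nums has length 6. Negative index -2 maps to positive index 6 + (-2) = 4. nums[4] = 88.
Sum: 92 + 88 = 180.

180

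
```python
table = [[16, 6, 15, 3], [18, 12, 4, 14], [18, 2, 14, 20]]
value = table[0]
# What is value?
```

table has 3 rows. Row 0 is [16, 6, 15, 3].

[16, 6, 15, 3]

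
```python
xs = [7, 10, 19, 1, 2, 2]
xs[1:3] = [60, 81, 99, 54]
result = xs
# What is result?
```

xs starts as [7, 10, 19, 1, 2, 2] (length 6). The slice xs[1:3] covers indices [1, 2] with values [10, 19]. Replacing that slice with [60, 81, 99, 54] (different length) produces [7, 60, 81, 99, 54, 1, 2, 2].

[7, 60, 81, 99, 54, 1, 2, 2]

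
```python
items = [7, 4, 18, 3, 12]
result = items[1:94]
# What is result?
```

items has length 5. The slice items[1:94] selects indices [1, 2, 3, 4] (1->4, 2->18, 3->3, 4->12), giving [4, 18, 3, 12].

[4, 18, 3, 12]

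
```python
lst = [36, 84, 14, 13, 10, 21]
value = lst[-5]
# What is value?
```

lst has length 6. Negative index -5 maps to positive index 6 + (-5) = 1. lst[1] = 84.

84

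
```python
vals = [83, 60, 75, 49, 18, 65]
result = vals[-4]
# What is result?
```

vals has length 6. Negative index -4 maps to positive index 6 + (-4) = 2. vals[2] = 75.

75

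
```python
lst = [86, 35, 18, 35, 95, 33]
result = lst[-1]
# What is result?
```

lst has length 6. Negative index -1 maps to positive index 6 + (-1) = 5. lst[5] = 33.

33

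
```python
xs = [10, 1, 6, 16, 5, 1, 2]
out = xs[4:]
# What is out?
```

xs has length 7. The slice xs[4:] selects indices [4, 5, 6] (4->5, 5->1, 6->2), giving [5, 1, 2].

[5, 1, 2]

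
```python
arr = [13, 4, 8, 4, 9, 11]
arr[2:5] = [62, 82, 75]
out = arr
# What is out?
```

arr starts as [13, 4, 8, 4, 9, 11] (length 6). The slice arr[2:5] covers indices [2, 3, 4] with values [8, 4, 9]. Replacing that slice with [62, 82, 75] (same length) produces [13, 4, 62, 82, 75, 11].

[13, 4, 62, 82, 75, 11]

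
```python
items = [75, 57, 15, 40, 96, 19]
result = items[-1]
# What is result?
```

items has length 6. Negative index -1 maps to positive index 6 + (-1) = 5. items[5] = 19.

19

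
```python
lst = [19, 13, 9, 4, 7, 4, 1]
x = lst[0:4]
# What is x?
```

lst has length 7. The slice lst[0:4] selects indices [0, 1, 2, 3] (0->19, 1->13, 2->9, 3->4), giving [19, 13, 9, 4].

[19, 13, 9, 4]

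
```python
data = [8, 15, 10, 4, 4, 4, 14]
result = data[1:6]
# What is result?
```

data has length 7. The slice data[1:6] selects indices [1, 2, 3, 4, 5] (1->15, 2->10, 3->4, 4->4, 5->4), giving [15, 10, 4, 4, 4].

[15, 10, 4, 4, 4]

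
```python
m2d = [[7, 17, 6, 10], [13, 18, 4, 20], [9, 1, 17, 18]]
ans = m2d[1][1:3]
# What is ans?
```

m2d[1] = [13, 18, 4, 20]. m2d[1] has length 4. The slice m2d[1][1:3] selects indices [1, 2] (1->18, 2->4), giving [18, 4].

[18, 4]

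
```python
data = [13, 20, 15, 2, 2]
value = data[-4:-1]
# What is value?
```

data has length 5. The slice data[-4:-1] selects indices [1, 2, 3] (1->20, 2->15, 3->2), giving [20, 15, 2].

[20, 15, 2]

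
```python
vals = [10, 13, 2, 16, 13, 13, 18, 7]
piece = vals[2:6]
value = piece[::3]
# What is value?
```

vals has length 8. The slice vals[2:6] selects indices [2, 3, 4, 5] (2->2, 3->16, 4->13, 5->13), giving [2, 16, 13, 13]. So piece = [2, 16, 13, 13]. piece has length 4. The slice piece[::3] selects indices [0, 3] (0->2, 3->13), giving [2, 13].

[2, 13]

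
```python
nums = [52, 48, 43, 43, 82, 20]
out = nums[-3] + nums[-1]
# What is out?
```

nums has length 6. Negative index -3 maps to positive index 6 + (-3) = 3. nums[3] = 43.
nums has length 6. Negative index -1 maps to positive index 6 + (-1) = 5. nums[5] = 20.
Sum: 43 + 20 = 63.

63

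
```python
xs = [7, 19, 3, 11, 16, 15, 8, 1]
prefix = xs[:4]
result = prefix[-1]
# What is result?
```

xs has length 8. The slice xs[:4] selects indices [0, 1, 2, 3] (0->7, 1->19, 2->3, 3->11), giving [7, 19, 3, 11]. So prefix = [7, 19, 3, 11]. Then prefix[-1] = 11.

11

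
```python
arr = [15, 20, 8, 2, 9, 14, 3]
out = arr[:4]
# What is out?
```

arr has length 7. The slice arr[:4] selects indices [0, 1, 2, 3] (0->15, 1->20, 2->8, 3->2), giving [15, 20, 8, 2].

[15, 20, 8, 2]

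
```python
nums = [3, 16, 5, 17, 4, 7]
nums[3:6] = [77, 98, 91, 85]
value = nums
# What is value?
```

nums starts as [3, 16, 5, 17, 4, 7] (length 6). The slice nums[3:6] covers indices [3, 4, 5] with values [17, 4, 7]. Replacing that slice with [77, 98, 91, 85] (different length) produces [3, 16, 5, 77, 98, 91, 85].

[3, 16, 5, 77, 98, 91, 85]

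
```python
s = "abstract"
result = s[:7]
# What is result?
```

s has length 8. The slice s[:7] selects indices [0, 1, 2, 3, 4, 5, 6] (0->'a', 1->'b', 2->'s', 3->'t', 4->'r', 5->'a', 6->'c'), giving 'abstrac'.

'abstrac'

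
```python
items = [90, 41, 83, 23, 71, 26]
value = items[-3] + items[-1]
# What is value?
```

items has length 6. Negative index -3 maps to positive index 6 + (-3) = 3. items[3] = 23.
items has length 6. Negative index -1 maps to positive index 6 + (-1) = 5. items[5] = 26.
Sum: 23 + 26 = 49.

49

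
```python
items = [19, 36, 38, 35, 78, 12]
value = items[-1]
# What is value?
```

items has length 6. Negative index -1 maps to positive index 6 + (-1) = 5. items[5] = 12.

12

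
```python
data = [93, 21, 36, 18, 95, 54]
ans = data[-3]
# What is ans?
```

data has length 6. Negative index -3 maps to positive index 6 + (-3) = 3. data[3] = 18.

18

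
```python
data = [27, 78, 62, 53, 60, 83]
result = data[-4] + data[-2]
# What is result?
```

data has length 6. Negative index -4 maps to positive index 6 + (-4) = 2. data[2] = 62.
data has length 6. Negative index -2 maps to positive index 6 + (-2) = 4. data[4] = 60.
Sum: 62 + 60 = 122.

122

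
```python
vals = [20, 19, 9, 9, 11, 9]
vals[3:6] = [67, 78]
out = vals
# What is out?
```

vals starts as [20, 19, 9, 9, 11, 9] (length 6). The slice vals[3:6] covers indices [3, 4, 5] with values [9, 11, 9]. Replacing that slice with [67, 78] (different length) produces [20, 19, 9, 67, 78].

[20, 19, 9, 67, 78]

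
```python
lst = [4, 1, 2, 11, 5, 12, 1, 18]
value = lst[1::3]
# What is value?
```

lst has length 8. The slice lst[1::3] selects indices [1, 4, 7] (1->1, 4->5, 7->18), giving [1, 5, 18].

[1, 5, 18]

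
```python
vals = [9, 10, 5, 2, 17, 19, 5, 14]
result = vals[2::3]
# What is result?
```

vals has length 8. The slice vals[2::3] selects indices [2, 5] (2->5, 5->19), giving [5, 19].

[5, 19]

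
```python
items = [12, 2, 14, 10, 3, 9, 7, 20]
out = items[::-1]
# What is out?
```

items has length 8. The slice items[::-1] selects indices [7, 6, 5, 4, 3, 2, 1, 0] (7->20, 6->7, 5->9, 4->3, 3->10, 2->14, 1->2, 0->12), giving [20, 7, 9, 3, 10, 14, 2, 12].

[20, 7, 9, 3, 10, 14, 2, 12]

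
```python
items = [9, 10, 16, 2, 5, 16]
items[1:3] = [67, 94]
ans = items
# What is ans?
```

items starts as [9, 10, 16, 2, 5, 16] (length 6). The slice items[1:3] covers indices [1, 2] with values [10, 16]. Replacing that slice with [67, 94] (same length) produces [9, 67, 94, 2, 5, 16].

[9, 67, 94, 2, 5, 16]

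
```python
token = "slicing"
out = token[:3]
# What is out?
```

token has length 7. The slice token[:3] selects indices [0, 1, 2] (0->'s', 1->'l', 2->'i'), giving 'sli'.

'sli'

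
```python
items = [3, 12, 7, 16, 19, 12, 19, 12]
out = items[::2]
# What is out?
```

items has length 8. The slice items[::2] selects indices [0, 2, 4, 6] (0->3, 2->7, 4->19, 6->19), giving [3, 7, 19, 19].

[3, 7, 19, 19]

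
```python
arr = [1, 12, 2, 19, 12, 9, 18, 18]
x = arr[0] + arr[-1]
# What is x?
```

arr has length 8. arr[0] = 1.
arr has length 8. Negative index -1 maps to positive index 8 + (-1) = 7. arr[7] = 18.
Sum: 1 + 18 = 19.

19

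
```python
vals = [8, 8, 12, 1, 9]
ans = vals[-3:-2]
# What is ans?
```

vals has length 5. The slice vals[-3:-2] selects indices [2] (2->12), giving [12].

[12]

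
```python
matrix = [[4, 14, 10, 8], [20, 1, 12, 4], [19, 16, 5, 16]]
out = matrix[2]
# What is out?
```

matrix has 3 rows. Row 2 is [19, 16, 5, 16].

[19, 16, 5, 16]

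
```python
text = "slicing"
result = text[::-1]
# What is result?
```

text has length 7. The slice text[::-1] selects indices [6, 5, 4, 3, 2, 1, 0] (6->'g', 5->'n', 4->'i', 3->'c', 2->'i', 1->'l', 0->'s'), giving 'gnicils'.

'gnicils'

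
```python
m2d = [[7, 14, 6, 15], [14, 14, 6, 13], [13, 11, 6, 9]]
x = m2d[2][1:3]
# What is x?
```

m2d[2] = [13, 11, 6, 9]. m2d[2] has length 4. The slice m2d[2][1:3] selects indices [1, 2] (1->11, 2->6), giving [11, 6].

[11, 6]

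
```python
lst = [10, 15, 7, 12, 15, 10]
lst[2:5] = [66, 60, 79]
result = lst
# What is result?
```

lst starts as [10, 15, 7, 12, 15, 10] (length 6). The slice lst[2:5] covers indices [2, 3, 4] with values [7, 12, 15]. Replacing that slice with [66, 60, 79] (same length) produces [10, 15, 66, 60, 79, 10].

[10, 15, 66, 60, 79, 10]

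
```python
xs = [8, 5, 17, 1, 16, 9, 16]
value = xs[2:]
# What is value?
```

xs has length 7. The slice xs[2:] selects indices [2, 3, 4, 5, 6] (2->17, 3->1, 4->16, 5->9, 6->16), giving [17, 1, 16, 9, 16].

[17, 1, 16, 9, 16]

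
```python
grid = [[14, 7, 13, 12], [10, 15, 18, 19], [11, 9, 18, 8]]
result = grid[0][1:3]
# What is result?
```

grid[0] = [14, 7, 13, 12]. grid[0] has length 4. The slice grid[0][1:3] selects indices [1, 2] (1->7, 2->13), giving [7, 13].

[7, 13]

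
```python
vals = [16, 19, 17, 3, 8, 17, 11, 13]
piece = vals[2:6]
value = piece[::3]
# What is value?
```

vals has length 8. The slice vals[2:6] selects indices [2, 3, 4, 5] (2->17, 3->3, 4->8, 5->17), giving [17, 3, 8, 17]. So piece = [17, 3, 8, 17]. piece has length 4. The slice piece[::3] selects indices [0, 3] (0->17, 3->17), giving [17, 17].

[17, 17]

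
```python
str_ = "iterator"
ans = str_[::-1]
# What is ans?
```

str_ has length 8. The slice str_[::-1] selects indices [7, 6, 5, 4, 3, 2, 1, 0] (7->'r', 6->'o', 5->'t', 4->'a', 3->'r', 2->'e', 1->'t', 0->'i'), giving 'rotareti'.

'rotareti'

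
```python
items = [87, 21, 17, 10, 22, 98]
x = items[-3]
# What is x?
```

items has length 6. Negative index -3 maps to positive index 6 + (-3) = 3. items[3] = 10.

10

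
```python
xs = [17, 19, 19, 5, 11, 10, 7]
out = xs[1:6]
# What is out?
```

xs has length 7. The slice xs[1:6] selects indices [1, 2, 3, 4, 5] (1->19, 2->19, 3->5, 4->11, 5->10), giving [19, 19, 5, 11, 10].

[19, 19, 5, 11, 10]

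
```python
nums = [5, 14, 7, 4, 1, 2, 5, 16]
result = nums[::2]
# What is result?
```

nums has length 8. The slice nums[::2] selects indices [0, 2, 4, 6] (0->5, 2->7, 4->1, 6->5), giving [5, 7, 1, 5].

[5, 7, 1, 5]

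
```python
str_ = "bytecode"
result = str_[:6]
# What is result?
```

str_ has length 8. The slice str_[:6] selects indices [0, 1, 2, 3, 4, 5] (0->'b', 1->'y', 2->'t', 3->'e', 4->'c', 5->'o'), giving 'byteco'.

'byteco'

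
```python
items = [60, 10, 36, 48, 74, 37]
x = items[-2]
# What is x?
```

items has length 6. Negative index -2 maps to positive index 6 + (-2) = 4. items[4] = 74.

74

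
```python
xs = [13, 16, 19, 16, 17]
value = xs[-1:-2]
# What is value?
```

xs has length 5. The slice xs[-1:-2] resolves to an empty index range, so the result is [].

[]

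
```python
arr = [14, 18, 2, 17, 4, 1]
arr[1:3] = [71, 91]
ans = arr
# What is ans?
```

arr starts as [14, 18, 2, 17, 4, 1] (length 6). The slice arr[1:3] covers indices [1, 2] with values [18, 2]. Replacing that slice with [71, 91] (same length) produces [14, 71, 91, 17, 4, 1].

[14, 71, 91, 17, 4, 1]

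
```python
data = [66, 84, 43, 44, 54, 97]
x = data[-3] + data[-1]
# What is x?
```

data has length 6. Negative index -3 maps to positive index 6 + (-3) = 3. data[3] = 44.
data has length 6. Negative index -1 maps to positive index 6 + (-1) = 5. data[5] = 97.
Sum: 44 + 97 = 141.

141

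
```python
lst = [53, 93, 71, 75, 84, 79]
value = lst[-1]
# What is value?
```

lst has length 6. Negative index -1 maps to positive index 6 + (-1) = 5. lst[5] = 79.

79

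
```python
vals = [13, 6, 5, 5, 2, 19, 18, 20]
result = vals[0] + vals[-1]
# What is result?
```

vals has length 8. vals[0] = 13.
vals has length 8. Negative index -1 maps to positive index 8 + (-1) = 7. vals[7] = 20.
Sum: 13 + 20 = 33.

33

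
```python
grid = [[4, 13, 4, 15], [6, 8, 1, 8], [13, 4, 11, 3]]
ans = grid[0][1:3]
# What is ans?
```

grid[0] = [4, 13, 4, 15]. grid[0] has length 4. The slice grid[0][1:3] selects indices [1, 2] (1->13, 2->4), giving [13, 4].

[13, 4]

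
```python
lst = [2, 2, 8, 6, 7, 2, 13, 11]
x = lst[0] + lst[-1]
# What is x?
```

lst has length 8. lst[0] = 2.
lst has length 8. Negative index -1 maps to positive index 8 + (-1) = 7. lst[7] = 11.
Sum: 2 + 11 = 13.

13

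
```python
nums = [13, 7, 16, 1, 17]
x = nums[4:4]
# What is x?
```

nums has length 5. The slice nums[4:4] resolves to an empty index range, so the result is [].

[]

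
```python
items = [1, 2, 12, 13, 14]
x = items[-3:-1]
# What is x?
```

items has length 5. The slice items[-3:-1] selects indices [2, 3] (2->12, 3->13), giving [12, 13].

[12, 13]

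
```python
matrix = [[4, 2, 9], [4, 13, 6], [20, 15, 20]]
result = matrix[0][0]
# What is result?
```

matrix[0] = [4, 2, 9]. Taking column 0 of that row yields 4.

4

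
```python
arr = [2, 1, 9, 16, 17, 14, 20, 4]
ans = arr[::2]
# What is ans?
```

arr has length 8. The slice arr[::2] selects indices [0, 2, 4, 6] (0->2, 2->9, 4->17, 6->20), giving [2, 9, 17, 20].

[2, 9, 17, 20]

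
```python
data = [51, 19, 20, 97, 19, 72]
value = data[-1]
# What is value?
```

data has length 6. Negative index -1 maps to positive index 6 + (-1) = 5. data[5] = 72.

72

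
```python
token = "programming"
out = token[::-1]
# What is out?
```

token has length 11. The slice token[::-1] selects indices [10, 9, 8, 7, 6, 5, 4, 3, 2, 1, 0] (10->'g', 9->'n', 8->'i', 7->'m', 6->'m', 5->'a', 4->'r', 3->'g', 2->'o', 1->'r', 0->'p'), giving 'gnimmargorp'.

'gnimmargorp'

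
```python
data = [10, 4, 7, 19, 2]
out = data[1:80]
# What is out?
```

data has length 5. The slice data[1:80] selects indices [1, 2, 3, 4] (1->4, 2->7, 3->19, 4->2), giving [4, 7, 19, 2].

[4, 7, 19, 2]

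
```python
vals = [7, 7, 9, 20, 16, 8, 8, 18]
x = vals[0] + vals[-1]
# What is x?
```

vals has length 8. vals[0] = 7.
vals has length 8. Negative index -1 maps to positive index 8 + (-1) = 7. vals[7] = 18.
Sum: 7 + 18 = 25.

25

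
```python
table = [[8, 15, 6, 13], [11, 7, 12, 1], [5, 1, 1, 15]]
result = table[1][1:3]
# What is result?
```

table[1] = [11, 7, 12, 1]. table[1] has length 4. The slice table[1][1:3] selects indices [1, 2] (1->7, 2->12), giving [7, 12].

[7, 12]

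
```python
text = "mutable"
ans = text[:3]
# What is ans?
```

text has length 7. The slice text[:3] selects indices [0, 1, 2] (0->'m', 1->'u', 2->'t'), giving 'mut'.

'mut'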